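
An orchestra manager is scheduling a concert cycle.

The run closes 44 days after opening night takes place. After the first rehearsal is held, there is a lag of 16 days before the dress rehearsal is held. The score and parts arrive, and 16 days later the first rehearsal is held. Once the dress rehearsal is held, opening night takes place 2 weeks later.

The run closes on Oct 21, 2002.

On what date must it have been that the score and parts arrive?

Jul 23, 2002

The run closes: Oct 21, 2002.
Opening night takes place: Oct 21, 2002 − 44 days = Sep 7, 2002.
The dress rehearsal is held: Sep 7, 2002 − 2 weeks = Aug 24, 2002.
The first rehearsal is held: Aug 24, 2002 − 16 days = Aug 8, 2002.
The score and parts arrive: Aug 8, 2002 − 16 days = Jul 23, 2002.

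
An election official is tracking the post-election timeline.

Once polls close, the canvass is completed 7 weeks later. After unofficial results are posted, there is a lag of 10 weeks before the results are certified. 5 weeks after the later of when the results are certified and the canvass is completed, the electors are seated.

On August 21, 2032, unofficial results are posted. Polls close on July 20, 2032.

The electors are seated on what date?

December 4, 2032

Unofficial results are posted: Aug 21, 2032.
The results are certified: Aug 21, 2032 + 10 weeks = Oct 30, 2032.
Polls close: Jul 20, 2032.
The canvass is completed: Jul 20, 2032 + 7 weeks = Sep 7, 2032.
Both prerequisites met — the results are certified (Oct 30, 2032), the canvass is completed (Sep 7, 2032); the later is Oct 30, 2032.
The electors are seated: Oct 30, 2032 + 5 weeks = Dec 4, 2032.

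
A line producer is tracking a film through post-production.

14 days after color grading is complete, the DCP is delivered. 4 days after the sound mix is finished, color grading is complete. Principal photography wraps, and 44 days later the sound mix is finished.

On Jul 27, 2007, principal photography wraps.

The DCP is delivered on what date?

Principal photography wraps: Jul 27, 2007.
The sound mix is finished: Jul 27, 2007 + 44 days = Sep 9, 2007.
Color grading is complete: Sep 9, 2007 + 4 days = Sep 13, 2007.
The DCP is delivered: Sep 13, 2007 + 14 days = Sep 27, 2007.

Sep 27, 2007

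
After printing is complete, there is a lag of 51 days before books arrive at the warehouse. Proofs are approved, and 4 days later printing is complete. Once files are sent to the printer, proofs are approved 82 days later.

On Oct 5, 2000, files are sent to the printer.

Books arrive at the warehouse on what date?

Feb 19, 2001

Files are sent to the printer: Oct 5, 2000.
Proofs are approved: Oct 5, 2000 + 82 days = Dec 26, 2000.
Printing is complete: Dec 26, 2000 + 4 days = Dec 30, 2000.
Books arrive at the warehouse: Dec 30, 2000 + 51 days = Feb 19, 2001.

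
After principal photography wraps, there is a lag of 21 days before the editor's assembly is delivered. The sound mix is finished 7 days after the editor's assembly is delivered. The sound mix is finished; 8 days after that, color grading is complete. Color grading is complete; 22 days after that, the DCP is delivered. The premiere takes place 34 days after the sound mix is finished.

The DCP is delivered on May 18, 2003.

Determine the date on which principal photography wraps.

Mar 21, 2003

The DCP is delivered: May 18, 2003.
Color grading is complete: May 18, 2003 − 22 days = Apr 26, 2003.
The sound mix is finished: Apr 26, 2003 − 8 days = Apr 18, 2003.
The editor's assembly is delivered: Apr 18, 2003 − 7 days = Apr 11, 2003.
Principal photography wraps: Apr 11, 2003 − 21 days = Mar 21, 2003.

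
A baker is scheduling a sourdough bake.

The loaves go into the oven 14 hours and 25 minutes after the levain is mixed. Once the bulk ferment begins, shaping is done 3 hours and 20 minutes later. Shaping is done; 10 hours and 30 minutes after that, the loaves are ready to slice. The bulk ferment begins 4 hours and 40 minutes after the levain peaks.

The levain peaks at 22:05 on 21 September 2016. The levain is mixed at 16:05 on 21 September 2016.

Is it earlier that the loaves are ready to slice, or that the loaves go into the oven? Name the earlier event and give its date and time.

The loaves go into the oven — 06:30 on 22 September 2016

The levain peaks: 22:05 Sep 21, 2016.
The bulk ferment begins: 22:05 Sep 21, 2016 + 4h40m = 02:45 Sep 22, 2016.
Shaping is done: 02:45 Sep 22, 2016 + 3h20m = 06:05 Sep 22, 2016.
The loaves are ready to slice: 06:05 Sep 22, 2016 + 10h30m = 16:35 Sep 22, 2016.
The levain is mixed: 16:05 Sep 21, 2016.
The loaves go into the oven: 16:05 Sep 21, 2016 + 14h25m = 06:30 Sep 22, 2016.
Comparing: the loaves are ready to slice at 16:35 Sep 22, 2016 vs the loaves go into the oven at 06:30 Sep 22, 2016. Earlier: the loaves go into the oven.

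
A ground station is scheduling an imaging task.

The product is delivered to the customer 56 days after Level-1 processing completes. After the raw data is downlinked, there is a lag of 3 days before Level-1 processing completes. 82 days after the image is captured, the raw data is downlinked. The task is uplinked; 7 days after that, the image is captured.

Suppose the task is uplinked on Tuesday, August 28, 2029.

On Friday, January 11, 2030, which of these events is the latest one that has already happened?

Level-1 processing completes

The task is uplinked: Aug 28, 2029.
The image is captured: Aug 28, 2029 + 7 days = Sep 4, 2029.
The raw data is downlinked: Sep 4, 2029 + 82 days = Nov 25, 2029.
Level-1 processing completes: Nov 25, 2029 + 3 days = Nov 28, 2029.
The product is delivered to the customer: Nov 28, 2029 + 56 days = Jan 23, 2030.
Jan 11, 2030 falls between when Level-1 processing completes (Nov 28, 2029) and when the product is delivered to the customer (Jan 23, 2030).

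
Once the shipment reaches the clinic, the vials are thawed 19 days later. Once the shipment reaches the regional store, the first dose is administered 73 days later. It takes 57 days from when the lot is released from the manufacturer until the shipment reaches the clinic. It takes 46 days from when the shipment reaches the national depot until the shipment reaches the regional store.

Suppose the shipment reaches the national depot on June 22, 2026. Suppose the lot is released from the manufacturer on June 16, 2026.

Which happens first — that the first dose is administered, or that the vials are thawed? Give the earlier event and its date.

The shipment reaches the national depot: Jun 22, 2026.
The shipment reaches the regional store: Jun 22, 2026 + 46 days = Aug 7, 2026.
The first dose is administered: Aug 7, 2026 + 73 days = Oct 19, 2026.
The lot is released from the manufacturer: Jun 16, 2026.
The shipment reaches the clinic: Jun 16, 2026 + 57 days = Aug 12, 2026.
The vials are thawed: Aug 12, 2026 + 19 days = Aug 31, 2026.
Comparing: the first dose is administered on Oct 19, 2026 vs the vials are thawed on Aug 31, 2026. Earlier: the vials are thawed.

The vials are thawed — August 31, 2026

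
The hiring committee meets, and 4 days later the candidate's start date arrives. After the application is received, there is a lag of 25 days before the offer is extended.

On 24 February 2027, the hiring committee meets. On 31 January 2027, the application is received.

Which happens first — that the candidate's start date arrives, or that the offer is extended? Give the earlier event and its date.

The offer is extended — 25 February 2027

The hiring committee meets: Feb 24, 2027.
The candidate's start date arrives: Feb 24, 2027 + 4 days = Feb 28, 2027.
The application is received: Jan 31, 2027.
The offer is extended: Jan 31, 2027 + 25 days = Feb 25, 2027.
Comparing: the candidate's start date arrives on Feb 28, 2027 vs the offer is extended on Feb 25, 2027. Earlier: the offer is extended.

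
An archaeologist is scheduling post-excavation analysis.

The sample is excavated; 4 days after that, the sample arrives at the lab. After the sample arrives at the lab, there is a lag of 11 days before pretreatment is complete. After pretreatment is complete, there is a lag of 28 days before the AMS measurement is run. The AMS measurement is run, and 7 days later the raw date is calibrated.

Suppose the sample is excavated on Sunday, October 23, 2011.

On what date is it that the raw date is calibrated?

Monday, December 12, 2011

The sample is excavated: Oct 23, 2011.
The sample arrives at the lab: Oct 23, 2011 + 4 days = Oct 27, 2011.
Pretreatment is complete: Oct 27, 2011 + 11 days = Nov 7, 2011.
The AMS measurement is run: Nov 7, 2011 + 28 days = Dec 5, 2011.
The raw date is calibrated: Dec 5, 2011 + 7 days = Dec 12, 2011.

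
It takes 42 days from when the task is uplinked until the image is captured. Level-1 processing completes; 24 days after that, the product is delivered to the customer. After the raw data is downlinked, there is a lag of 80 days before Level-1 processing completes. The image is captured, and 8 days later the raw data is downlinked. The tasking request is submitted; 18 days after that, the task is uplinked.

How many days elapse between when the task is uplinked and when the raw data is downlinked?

50 days

Causal path: the task is uplinked → the image is captured → the raw data is downlinked.
Total delay along the path: 42 + 8 = 50 days.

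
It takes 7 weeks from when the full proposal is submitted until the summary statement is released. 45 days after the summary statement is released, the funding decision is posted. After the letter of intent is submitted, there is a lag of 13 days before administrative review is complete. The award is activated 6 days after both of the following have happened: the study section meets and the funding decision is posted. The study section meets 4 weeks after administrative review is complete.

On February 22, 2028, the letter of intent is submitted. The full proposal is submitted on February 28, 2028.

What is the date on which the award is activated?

The letter of intent is submitted: Feb 22, 2028.
Administrative review is complete: Feb 22, 2028 + 13 days = Mar 6, 2028.
The study section meets: Mar 6, 2028 + 4 weeks = Apr 3, 2028.
The full proposal is submitted: Feb 28, 2028.
The summary statement is released: Feb 28, 2028 + 7 weeks = Apr 17, 2028.
The funding decision is posted: Apr 17, 2028 + 45 days = Jun 1, 2028.
Both prerequisites met — the study section meets (Apr 3, 2028), the funding decision is posted (Jun 1, 2028); the later is Jun 1, 2028.
The award is activated: Jun 1, 2028 + 6 days = Jun 7, 2028.

June 7, 2028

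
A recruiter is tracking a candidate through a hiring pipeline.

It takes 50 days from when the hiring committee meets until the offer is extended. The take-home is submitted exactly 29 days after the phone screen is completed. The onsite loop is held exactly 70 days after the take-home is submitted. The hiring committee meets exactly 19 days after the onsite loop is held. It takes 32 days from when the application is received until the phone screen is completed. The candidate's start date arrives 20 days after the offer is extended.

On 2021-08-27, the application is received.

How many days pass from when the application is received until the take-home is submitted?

Causal path: the application is received → the phone screen is completed → the take-home is submitted.
Total delay along the path: 32 + 29 = 61 days.

61 days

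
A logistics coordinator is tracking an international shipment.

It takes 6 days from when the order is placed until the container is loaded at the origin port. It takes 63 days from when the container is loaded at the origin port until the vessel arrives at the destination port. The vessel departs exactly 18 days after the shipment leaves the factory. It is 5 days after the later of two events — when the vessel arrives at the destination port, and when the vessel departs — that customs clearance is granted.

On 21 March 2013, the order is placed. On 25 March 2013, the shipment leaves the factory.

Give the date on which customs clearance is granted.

3 June 2013

The order is placed: Mar 21, 2013.
The container is loaded at the origin port: Mar 21, 2013 + 6 days = Mar 27, 2013.
The vessel arrives at the destination port: Mar 27, 2013 + 63 days = May 29, 2013.
The shipment leaves the factory: Mar 25, 2013.
The vessel departs: Mar 25, 2013 + 18 days = Apr 12, 2013.
Both prerequisites met — the vessel arrives at the destination port (May 29, 2013), the vessel departs (Apr 12, 2013); the later is May 29, 2013.
Customs clearance is granted: May 29, 2013 + 5 days = Jun 3, 2013.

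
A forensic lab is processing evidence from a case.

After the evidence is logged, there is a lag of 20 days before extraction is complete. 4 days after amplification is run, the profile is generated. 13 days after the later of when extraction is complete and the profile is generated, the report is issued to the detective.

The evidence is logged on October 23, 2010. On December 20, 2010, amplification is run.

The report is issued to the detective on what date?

The evidence is logged: Oct 23, 2010.
Extraction is complete: Oct 23, 2010 + 20 days = Nov 12, 2010.
Amplification is run: Dec 20, 2010.
The profile is generated: Dec 20, 2010 + 4 days = Dec 24, 2010.
Both prerequisites met — extraction is complete (Nov 12, 2010), the profile is generated (Dec 24, 2010); the later is Dec 24, 2010.
The report is issued to the detective: Dec 24, 2010 + 13 days = Jan 6, 2011.

January 6, 2011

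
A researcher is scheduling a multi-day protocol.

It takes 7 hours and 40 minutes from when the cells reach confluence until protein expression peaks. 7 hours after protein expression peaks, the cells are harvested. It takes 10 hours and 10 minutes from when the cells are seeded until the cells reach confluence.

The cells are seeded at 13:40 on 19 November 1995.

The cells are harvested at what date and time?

The cells are seeded: 13:40 Nov 19, 1995.
The cells reach confluence: 13:40 Nov 19, 1995 + 10h10m = 23:50 Nov 19, 1995.
Protein expression peaks: 23:50 Nov 19, 1995 + 7h40m = 07:30 Nov 20, 1995.
The cells are harvested: 07:30 Nov 20, 1995 + 7h = 14:30 Nov 20, 1995.

14:30 on 20 November 1995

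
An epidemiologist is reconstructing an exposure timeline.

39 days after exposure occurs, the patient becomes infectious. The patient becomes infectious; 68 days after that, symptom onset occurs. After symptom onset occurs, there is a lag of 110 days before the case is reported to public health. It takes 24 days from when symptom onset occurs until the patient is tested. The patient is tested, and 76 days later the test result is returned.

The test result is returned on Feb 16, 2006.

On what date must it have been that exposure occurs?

Jul 24, 2005

The test result is returned: Feb 16, 2006.
The patient is tested: Feb 16, 2006 − 76 days = Dec 2, 2005.
Symptom onset occurs: Dec 2, 2005 − 24 days = Nov 8, 2005.
The patient becomes infectious: Nov 8, 2005 − 68 days = Sep 1, 2005.
Exposure occurs: Sep 1, 2005 − 39 days = Jul 24, 2005.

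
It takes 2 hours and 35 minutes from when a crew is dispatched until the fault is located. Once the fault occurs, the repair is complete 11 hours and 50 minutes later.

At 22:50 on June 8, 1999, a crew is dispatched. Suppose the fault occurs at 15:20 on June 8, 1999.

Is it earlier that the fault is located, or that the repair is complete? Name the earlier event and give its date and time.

The fault is located — 01:25 on June 9, 1999

A crew is dispatched: 22:50 Jun 8, 1999.
The fault is located: 22:50 Jun 8, 1999 + 2h35m = 01:25 Jun 9, 1999.
The fault occurs: 15:20 Jun 8, 1999.
The repair is complete: 15:20 Jun 8, 1999 + 11h50m = 03:10 Jun 9, 1999.
Comparing: the fault is located at 01:25 Jun 9, 1999 vs the repair is complete at 03:10 Jun 9, 1999. Earlier: the fault is located.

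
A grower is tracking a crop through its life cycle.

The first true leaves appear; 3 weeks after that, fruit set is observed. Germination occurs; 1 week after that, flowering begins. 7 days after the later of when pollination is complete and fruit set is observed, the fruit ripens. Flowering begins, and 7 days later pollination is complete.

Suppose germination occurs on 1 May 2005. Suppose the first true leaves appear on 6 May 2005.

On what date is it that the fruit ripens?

Germination occurs: May 1, 2005.
Flowering begins: May 1, 2005 + 1 week = May 8, 2005.
Pollination is complete: May 8, 2005 + 7 days = May 15, 2005.
The first true leaves appear: May 6, 2005.
Fruit set is observed: May 6, 2005 + 3 weeks = May 27, 2005.
Both prerequisites met — pollination is complete (May 15, 2005), fruit set is observed (May 27, 2005); the later is May 27, 2005.
The fruit ripens: May 27, 2005 + 7 days = Jun 3, 2005.

3 June 2005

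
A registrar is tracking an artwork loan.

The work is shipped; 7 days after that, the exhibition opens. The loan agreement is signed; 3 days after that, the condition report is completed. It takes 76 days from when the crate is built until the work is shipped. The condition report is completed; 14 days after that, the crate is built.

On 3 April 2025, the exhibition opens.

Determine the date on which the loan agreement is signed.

The exhibition opens: Apr 3, 2025.
The work is shipped: Apr 3, 2025 − 7 days = Mar 27, 2025.
The crate is built: Mar 27, 2025 − 76 days = Jan 10, 2025.
The condition report is completed: Jan 10, 2025 − 14 days = Dec 27, 2024.
The loan agreement is signed: Dec 27, 2024 − 3 days = Dec 24, 2024.

24 December 2024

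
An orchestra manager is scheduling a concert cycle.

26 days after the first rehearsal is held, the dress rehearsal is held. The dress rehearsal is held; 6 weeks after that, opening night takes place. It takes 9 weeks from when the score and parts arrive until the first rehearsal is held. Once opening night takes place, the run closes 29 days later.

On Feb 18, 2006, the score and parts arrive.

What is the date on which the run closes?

The score and parts arrive: Feb 18, 2006.
The first rehearsal is held: Feb 18, 2006 + 9 weeks = Apr 22, 2006.
The dress rehearsal is held: Apr 22, 2006 + 26 days = May 18, 2006.
Opening night takes place: May 18, 2006 + 6 weeks = Jun 29, 2006.
The run closes: Jun 29, 2006 + 29 days = Jul 28, 2006.

Jul 28, 2006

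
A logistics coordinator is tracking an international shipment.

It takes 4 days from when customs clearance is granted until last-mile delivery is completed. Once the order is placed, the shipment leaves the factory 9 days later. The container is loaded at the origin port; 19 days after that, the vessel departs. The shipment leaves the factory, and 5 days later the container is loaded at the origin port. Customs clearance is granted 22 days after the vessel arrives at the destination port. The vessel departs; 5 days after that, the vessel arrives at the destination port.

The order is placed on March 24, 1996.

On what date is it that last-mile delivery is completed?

The order is placed: Mar 24, 1996.
The shipment leaves the factory: Mar 24, 1996 + 9 days = Apr 2, 1996.
The container is loaded at the origin port: Apr 2, 1996 + 5 days = Apr 7, 1996.
The vessel departs: Apr 7, 1996 + 19 days = Apr 26, 1996.
The vessel arrives at the destination port: Apr 26, 1996 + 5 days = May 1, 1996.
Customs clearance is granted: May 1, 1996 + 22 days = May 23, 1996.
Last-mile delivery is completed: May 23, 1996 + 4 days = May 27, 1996.

May 27, 1996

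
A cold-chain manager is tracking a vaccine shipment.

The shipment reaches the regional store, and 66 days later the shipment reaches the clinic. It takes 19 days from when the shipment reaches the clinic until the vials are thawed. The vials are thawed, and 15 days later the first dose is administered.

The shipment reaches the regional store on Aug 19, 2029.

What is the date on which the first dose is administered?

The shipment reaches the regional store: Aug 19, 2029.
The shipment reaches the clinic: Aug 19, 2029 + 66 days = Oct 24, 2029.
The vials are thawed: Oct 24, 2029 + 19 days = Nov 12, 2029.
The first dose is administered: Nov 12, 2029 + 15 days = Nov 27, 2029.

Nov 27, 2029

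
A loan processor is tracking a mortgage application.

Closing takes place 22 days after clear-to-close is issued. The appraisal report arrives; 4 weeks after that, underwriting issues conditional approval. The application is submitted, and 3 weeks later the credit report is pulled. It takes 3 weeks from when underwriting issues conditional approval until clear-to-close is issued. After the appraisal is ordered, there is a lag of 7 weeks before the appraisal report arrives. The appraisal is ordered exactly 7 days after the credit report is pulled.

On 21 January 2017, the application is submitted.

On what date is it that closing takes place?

18 June 2017

The application is submitted: Jan 21, 2017.
The credit report is pulled: Jan 21, 2017 + 3 weeks = Feb 11, 2017.
The appraisal is ordered: Feb 11, 2017 + 7 days = Feb 18, 2017.
The appraisal report arrives: Feb 18, 2017 + 7 weeks = Apr 8, 2017.
Underwriting issues conditional approval: Apr 8, 2017 + 4 weeks = May 6, 2017.
Clear-to-close is issued: May 6, 2017 + 3 weeks = May 27, 2017.
Closing takes place: May 27, 2017 + 22 days = Jun 18, 2017.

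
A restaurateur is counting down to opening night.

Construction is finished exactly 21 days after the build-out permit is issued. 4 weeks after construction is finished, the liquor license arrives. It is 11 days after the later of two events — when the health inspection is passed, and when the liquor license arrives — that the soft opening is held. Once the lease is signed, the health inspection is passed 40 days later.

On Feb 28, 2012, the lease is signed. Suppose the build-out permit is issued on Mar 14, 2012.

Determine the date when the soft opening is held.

May 13, 2012

The lease is signed: Feb 28, 2012.
The health inspection is passed: Feb 28, 2012 + 40 days = Apr 8, 2012.
The build-out permit is issued: Mar 14, 2012.
Construction is finished: Mar 14, 2012 + 21 days = Apr 4, 2012.
The liquor license arrives: Apr 4, 2012 + 4 weeks = May 2, 2012.
Both prerequisites met — the health inspection is passed (Apr 8, 2012), the liquor license arrives (May 2, 2012); the later is May 2, 2012.
The soft opening is held: May 2, 2012 + 11 days = May 13, 2012.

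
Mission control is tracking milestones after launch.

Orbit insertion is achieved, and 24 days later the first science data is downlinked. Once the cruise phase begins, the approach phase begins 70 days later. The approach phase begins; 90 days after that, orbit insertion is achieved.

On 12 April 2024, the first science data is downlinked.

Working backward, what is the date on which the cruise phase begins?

11 October 2023

The first science data is downlinked: Apr 12, 2024.
Orbit insertion is achieved: Apr 12, 2024 − 24 days = Mar 19, 2024.
The approach phase begins: Mar 19, 2024 − 90 days = Dec 20, 2023.
The cruise phase begins: Dec 20, 2023 − 70 days = Oct 11, 2023.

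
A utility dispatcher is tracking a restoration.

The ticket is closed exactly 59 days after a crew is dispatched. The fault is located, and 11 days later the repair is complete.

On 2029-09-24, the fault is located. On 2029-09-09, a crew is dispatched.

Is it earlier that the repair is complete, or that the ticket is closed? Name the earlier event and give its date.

The fault is located: Sep 24, 2029.
The repair is complete: Sep 24, 2029 + 11 days = Oct 5, 2029.
A crew is dispatched: Sep 9, 2029.
The ticket is closed: Sep 9, 2029 + 59 days = Nov 7, 2029.
Comparing: the repair is complete on Oct 5, 2029 vs the ticket is closed on Nov 7, 2029. Earlier: the repair is complete.

The repair is complete — 2029-10-05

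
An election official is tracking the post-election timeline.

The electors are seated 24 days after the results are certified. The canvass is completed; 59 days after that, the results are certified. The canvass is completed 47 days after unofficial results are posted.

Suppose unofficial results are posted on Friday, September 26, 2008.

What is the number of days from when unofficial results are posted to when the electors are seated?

130 days

Causal path: unofficial results are posted → the canvass is completed → the results are certified → the electors are seated.
Total delay along the path: 47 + 59 + 24 = 130 days.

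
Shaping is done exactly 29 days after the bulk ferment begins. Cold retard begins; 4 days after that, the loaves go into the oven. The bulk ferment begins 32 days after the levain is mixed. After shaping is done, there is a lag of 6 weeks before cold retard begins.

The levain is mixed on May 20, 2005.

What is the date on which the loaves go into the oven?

Sep 4, 2005

The levain is mixed: May 20, 2005.
The bulk ferment begins: May 20, 2005 + 32 days = Jun 21, 2005.
Shaping is done: Jun 21, 2005 + 29 days = Jul 20, 2005.
Cold retard begins: Jul 20, 2005 + 6 weeks = Aug 31, 2005.
The loaves go into the oven: Aug 31, 2005 + 4 days = Sep 4, 2005.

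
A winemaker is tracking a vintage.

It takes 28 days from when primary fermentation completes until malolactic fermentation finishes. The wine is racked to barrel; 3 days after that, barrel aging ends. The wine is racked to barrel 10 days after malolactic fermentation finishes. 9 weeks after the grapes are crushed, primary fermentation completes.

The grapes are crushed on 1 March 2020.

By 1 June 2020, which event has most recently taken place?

The grapes are crushed: Mar 1, 2020.
Primary fermentation completes: Mar 1, 2020 + 9 weeks = May 3, 2020.
Malolactic fermentation finishes: May 3, 2020 + 28 days = May 31, 2020.
The wine is racked to barrel: May 31, 2020 + 10 days = Jun 10, 2020.
Barrel aging ends: Jun 10, 2020 + 3 days = Jun 13, 2020.
Jun 1, 2020 falls between when malolactic fermentation finishes (May 31, 2020) and when the wine is racked to barrel (Jun 10, 2020).

Malolactic fermentation finishes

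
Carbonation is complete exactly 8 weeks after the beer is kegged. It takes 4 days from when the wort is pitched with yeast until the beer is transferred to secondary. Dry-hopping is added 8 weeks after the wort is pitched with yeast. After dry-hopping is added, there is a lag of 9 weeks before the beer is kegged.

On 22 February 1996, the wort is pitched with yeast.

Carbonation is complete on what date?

The wort is pitched with yeast: Feb 22, 1996.
Dry-hopping is added: Feb 22, 1996 + 8 weeks = Apr 18, 1996.
The beer is kegged: Apr 18, 1996 + 9 weeks = Jun 20, 1996.
Carbonation is complete: Jun 20, 1996 + 8 weeks = Aug 15, 1996.

15 August 1996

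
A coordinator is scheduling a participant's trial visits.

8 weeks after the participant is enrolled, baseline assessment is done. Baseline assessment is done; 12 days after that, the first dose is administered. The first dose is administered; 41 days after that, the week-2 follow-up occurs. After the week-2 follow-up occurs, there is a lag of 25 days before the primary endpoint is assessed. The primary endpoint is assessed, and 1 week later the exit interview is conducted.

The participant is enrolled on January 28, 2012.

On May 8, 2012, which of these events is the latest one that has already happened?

The first dose is administered

The participant is enrolled: Jan 28, 2012.
Baseline assessment is done: Jan 28, 2012 + 8 weeks = Mar 24, 2012.
The first dose is administered: Mar 24, 2012 + 12 days = Apr 5, 2012.
The week-2 follow-up occurs: Apr 5, 2012 + 41 days = May 16, 2012.
The primary endpoint is assessed: May 16, 2012 + 25 days = Jun 10, 2012.
The exit interview is conducted: Jun 10, 2012 + 1 week = Jun 17, 2012.
May 8, 2012 falls between when the first dose is administered (Apr 5, 2012) and when the week-2 follow-up occurs (May 16, 2012).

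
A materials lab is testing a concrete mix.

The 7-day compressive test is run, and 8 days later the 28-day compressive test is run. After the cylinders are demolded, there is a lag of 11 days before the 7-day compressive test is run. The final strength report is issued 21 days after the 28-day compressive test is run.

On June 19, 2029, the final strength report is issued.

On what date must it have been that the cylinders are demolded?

The final strength report is issued: Jun 19, 2029.
The 28-day compressive test is run: Jun 19, 2029 − 21 days = May 29, 2029.
The 7-day compressive test is run: May 29, 2029 − 8 days = May 21, 2029.
The cylinders are demolded: May 21, 2029 − 11 days = May 10, 2029.

May 10, 2029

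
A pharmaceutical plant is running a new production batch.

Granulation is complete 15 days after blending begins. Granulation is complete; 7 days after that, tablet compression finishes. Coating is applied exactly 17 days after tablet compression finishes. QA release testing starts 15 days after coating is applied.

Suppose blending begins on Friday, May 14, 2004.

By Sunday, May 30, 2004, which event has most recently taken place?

Blending begins: May 14, 2004.
Granulation is complete: May 14, 2004 + 15 days = May 29, 2004.
Tablet compression finishes: May 29, 2004 + 7 days = Jun 5, 2004.
Coating is applied: Jun 5, 2004 + 17 days = Jun 22, 2004.
QA release testing starts: Jun 22, 2004 + 15 days = Jul 7, 2004.
May 30, 2004 falls between when granulation is complete (May 29, 2004) and when tablet compression finishes (Jun 5, 2004).

Granulation is complete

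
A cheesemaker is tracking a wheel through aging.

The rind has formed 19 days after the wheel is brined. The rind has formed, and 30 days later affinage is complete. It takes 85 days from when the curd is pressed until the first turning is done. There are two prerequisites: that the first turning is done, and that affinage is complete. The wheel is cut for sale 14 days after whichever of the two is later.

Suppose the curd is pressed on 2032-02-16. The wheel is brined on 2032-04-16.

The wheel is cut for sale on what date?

The curd is pressed: Feb 16, 2032.
The first turning is done: Feb 16, 2032 + 85 days = May 11, 2032.
The wheel is brined: Apr 16, 2032.
The rind has formed: Apr 16, 2032 + 19 days = May 5, 2032.
Affinage is complete: May 5, 2032 + 30 days = Jun 4, 2032.
Both prerequisites met — the first turning is done (May 11, 2032), affinage is complete (Jun 4, 2032); the later is Jun 4, 2032.
The wheel is cut for sale: Jun 4, 2032 + 14 days = Jun 18, 2032.

2032-06-18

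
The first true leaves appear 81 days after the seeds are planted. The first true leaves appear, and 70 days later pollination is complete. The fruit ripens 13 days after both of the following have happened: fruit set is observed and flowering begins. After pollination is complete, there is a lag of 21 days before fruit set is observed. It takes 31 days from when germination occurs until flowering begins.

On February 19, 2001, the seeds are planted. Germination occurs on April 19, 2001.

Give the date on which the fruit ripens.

August 23, 2001

The seeds are planted: Feb 19, 2001.
The first true leaves appear: Feb 19, 2001 + 81 days = May 11, 2001.
Pollination is complete: May 11, 2001 + 70 days = Jul 20, 2001.
Fruit set is observed: Jul 20, 2001 + 21 days = Aug 10, 2001.
Germination occurs: Apr 19, 2001.
Flowering begins: Apr 19, 2001 + 31 days = May 20, 2001.
Both prerequisites met — fruit set is observed (Aug 10, 2001), flowering begins (May 20, 2001); the later is Aug 10, 2001.
The fruit ripens: Aug 10, 2001 + 13 days = Aug 23, 2001.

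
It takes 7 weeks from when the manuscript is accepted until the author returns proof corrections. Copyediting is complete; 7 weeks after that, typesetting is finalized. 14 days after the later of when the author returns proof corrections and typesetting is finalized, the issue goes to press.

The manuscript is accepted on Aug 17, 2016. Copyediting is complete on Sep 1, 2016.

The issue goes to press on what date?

The manuscript is accepted: Aug 17, 2016.
The author returns proof corrections: Aug 17, 2016 + 7 weeks = Oct 5, 2016.
Copyediting is complete: Sep 1, 2016.
Typesetting is finalized: Sep 1, 2016 + 7 weeks = Oct 20, 2016.
Both prerequisites met — the author returns proof corrections (Oct 5, 2016), typesetting is finalized (Oct 20, 2016); the later is Oct 20, 2016.
The issue goes to press: Oct 20, 2016 + 14 days = Nov 3, 2016.

Nov 3, 2016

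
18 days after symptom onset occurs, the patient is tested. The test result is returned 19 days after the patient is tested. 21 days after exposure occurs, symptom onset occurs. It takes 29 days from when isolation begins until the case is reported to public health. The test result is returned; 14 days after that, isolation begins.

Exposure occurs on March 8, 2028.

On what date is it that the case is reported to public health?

Exposure occurs: Mar 8, 2028.
Symptom onset occurs: Mar 8, 2028 + 21 days = Mar 29, 2028.
The patient is tested: Mar 29, 2028 + 18 days = Apr 16, 2028.
The test result is returned: Apr 16, 2028 + 19 days = May 5, 2028.
Isolation begins: May 5, 2028 + 14 days = May 19, 2028.
The case is reported to public health: May 19, 2028 + 29 days = Jun 17, 2028.

June 17, 2028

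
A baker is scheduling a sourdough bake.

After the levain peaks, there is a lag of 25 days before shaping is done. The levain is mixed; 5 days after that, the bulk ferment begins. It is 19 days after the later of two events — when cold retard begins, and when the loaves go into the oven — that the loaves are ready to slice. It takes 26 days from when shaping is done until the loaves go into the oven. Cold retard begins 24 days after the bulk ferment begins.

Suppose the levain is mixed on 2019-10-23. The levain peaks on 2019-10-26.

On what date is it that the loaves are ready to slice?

2020-01-04

The levain is mixed: Oct 23, 2019.
The bulk ferment begins: Oct 23, 2019 + 5 days = Oct 28, 2019.
Cold retard begins: Oct 28, 2019 + 24 days = Nov 21, 2019.
The levain peaks: Oct 26, 2019.
Shaping is done: Oct 26, 2019 + 25 days = Nov 20, 2019.
The loaves go into the oven: Nov 20, 2019 + 26 days = Dec 16, 2019.
Both prerequisites met — cold retard begins (Nov 21, 2019), the loaves go into the oven (Dec 16, 2019); the later is Dec 16, 2019.
The loaves are ready to slice: Dec 16, 2019 + 19 days = Jan 4, 2020.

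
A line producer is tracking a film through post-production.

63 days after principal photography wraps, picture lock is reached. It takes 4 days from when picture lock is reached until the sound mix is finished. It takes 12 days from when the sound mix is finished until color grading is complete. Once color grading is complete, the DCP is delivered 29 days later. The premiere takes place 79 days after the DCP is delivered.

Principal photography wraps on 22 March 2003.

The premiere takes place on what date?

Principal photography wraps: Mar 22, 2003.
Picture lock is reached: Mar 22, 2003 + 63 days = May 24, 2003.
The sound mix is finished: May 24, 2003 + 4 days = May 28, 2003.
Color grading is complete: May 28, 2003 + 12 days = Jun 9, 2003.
The DCP is delivered: Jun 9, 2003 + 29 days = Jul 8, 2003.
The premiere takes place: Jul 8, 2003 + 79 days = Sep 25, 2003.

25 September 2003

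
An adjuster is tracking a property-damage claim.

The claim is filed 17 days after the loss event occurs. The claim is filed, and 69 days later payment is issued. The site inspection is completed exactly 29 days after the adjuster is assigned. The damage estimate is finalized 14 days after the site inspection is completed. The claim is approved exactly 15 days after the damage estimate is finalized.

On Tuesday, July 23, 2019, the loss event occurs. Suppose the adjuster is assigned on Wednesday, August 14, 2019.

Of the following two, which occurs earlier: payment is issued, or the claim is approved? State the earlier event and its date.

The claim is approved — Friday, October 11, 2019

The loss event occurs: Jul 23, 2019.
The claim is filed: Jul 23, 2019 + 17 days = Aug 9, 2019.
Payment is issued: Aug 9, 2019 + 69 days = Oct 17, 2019.
The adjuster is assigned: Aug 14, 2019.
The site inspection is completed: Aug 14, 2019 + 29 days = Sep 12, 2019.
The damage estimate is finalized: Sep 12, 2019 + 14 days = Sep 26, 2019.
The claim is approved: Sep 26, 2019 + 15 days = Oct 11, 2019.
Comparing: payment is issued on Oct 17, 2019 vs the claim is approved on Oct 11, 2019. Earlier: the claim is approved.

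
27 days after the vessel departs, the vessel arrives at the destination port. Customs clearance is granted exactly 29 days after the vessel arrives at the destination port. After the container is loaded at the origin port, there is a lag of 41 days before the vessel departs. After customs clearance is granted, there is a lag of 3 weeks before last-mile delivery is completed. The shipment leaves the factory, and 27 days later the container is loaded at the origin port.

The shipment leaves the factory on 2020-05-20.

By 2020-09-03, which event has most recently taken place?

The shipment leaves the factory: May 20, 2020.
The container is loaded at the origin port: May 20, 2020 + 27 days = Jun 16, 2020.
The vessel departs: Jun 16, 2020 + 41 days = Jul 27, 2020.
The vessel arrives at the destination port: Jul 27, 2020 + 27 days = Aug 23, 2020.
Customs clearance is granted: Aug 23, 2020 + 29 days = Sep 21, 2020.
Last-mile delivery is completed: Sep 21, 2020 + 3 weeks = Oct 12, 2020.
Sep 3, 2020 falls between when the vessel arrives at the destination port (Aug 23, 2020) and when customs clearance is granted (Sep 21, 2020).

The vessel arrives at the destination port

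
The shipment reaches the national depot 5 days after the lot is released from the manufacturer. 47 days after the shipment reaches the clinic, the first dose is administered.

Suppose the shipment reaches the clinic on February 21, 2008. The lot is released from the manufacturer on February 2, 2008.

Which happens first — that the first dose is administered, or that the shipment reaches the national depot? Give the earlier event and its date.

The shipment reaches the national depot — February 7, 2008

The shipment reaches the clinic: Feb 21, 2008.
The first dose is administered: Feb 21, 2008 + 47 days = Apr 8, 2008.
The lot is released from the manufacturer: Feb 2, 2008.
The shipment reaches the national depot: Feb 2, 2008 + 5 days = Feb 7, 2008.
Comparing: the first dose is administered on Apr 8, 2008 vs the shipment reaches the national depot on Feb 7, 2008. Earlier: the shipment reaches the national depot.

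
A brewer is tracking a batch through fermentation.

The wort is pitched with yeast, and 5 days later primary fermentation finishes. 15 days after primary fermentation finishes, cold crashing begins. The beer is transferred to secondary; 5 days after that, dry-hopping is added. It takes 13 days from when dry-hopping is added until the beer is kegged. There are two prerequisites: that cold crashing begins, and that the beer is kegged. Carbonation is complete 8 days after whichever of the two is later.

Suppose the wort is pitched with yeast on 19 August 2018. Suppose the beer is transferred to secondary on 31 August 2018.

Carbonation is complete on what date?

The wort is pitched with yeast: Aug 19, 2018.
Primary fermentation finishes: Aug 19, 2018 + 5 days = Aug 24, 2018.
Cold crashing begins: Aug 24, 2018 + 15 days = Sep 8, 2018.
The beer is transferred to secondary: Aug 31, 2018.
Dry-hopping is added: Aug 31, 2018 + 5 days = Sep 5, 2018.
The beer is kegged: Sep 5, 2018 + 13 days = Sep 18, 2018.
Both prerequisites met — cold crashing begins (Sep 8, 2018), the beer is kegged (Sep 18, 2018); the later is Sep 18, 2018.
Carbonation is complete: Sep 18, 2018 + 8 days = Sep 26, 2018.

26 September 2018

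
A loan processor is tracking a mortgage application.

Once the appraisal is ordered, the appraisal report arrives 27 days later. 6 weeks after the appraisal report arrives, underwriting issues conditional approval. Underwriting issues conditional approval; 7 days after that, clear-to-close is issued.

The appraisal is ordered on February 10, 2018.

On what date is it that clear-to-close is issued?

April 27, 2018

The appraisal is ordered: Feb 10, 2018.
The appraisal report arrives: Feb 10, 2018 + 27 days = Mar 9, 2018.
Underwriting issues conditional approval: Mar 9, 2018 + 6 weeks = Apr 20, 2018.
Clear-to-close is issued: Apr 20, 2018 + 7 days = Apr 27, 2018.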